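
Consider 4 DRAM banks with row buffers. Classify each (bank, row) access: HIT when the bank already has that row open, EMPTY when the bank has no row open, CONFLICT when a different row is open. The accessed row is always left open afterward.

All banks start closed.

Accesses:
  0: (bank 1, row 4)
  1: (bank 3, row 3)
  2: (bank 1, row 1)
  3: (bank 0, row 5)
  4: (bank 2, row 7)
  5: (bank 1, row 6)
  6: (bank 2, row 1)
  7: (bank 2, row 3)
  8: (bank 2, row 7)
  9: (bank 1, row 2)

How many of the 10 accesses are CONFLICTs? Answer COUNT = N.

0: bank 1 row 4 — prev None → EMPTY
1: bank 3 row 3 — prev None → EMPTY
2: bank 1 row 1 — prev 4 → CONFLICT
3: bank 0 row 5 — prev None → EMPTY
4: bank 2 row 7 — prev None → EMPTY
5: bank 1 row 6 — prev 1 → CONFLICT
6: bank 2 row 1 — prev 7 → CONFLICT
7: bank 2 row 3 — prev 1 → CONFLICT
8: bank 2 row 7 — prev 3 → CONFLICT
9: bank 1 row 2 — prev 6 → CONFLICT

COUNT = 6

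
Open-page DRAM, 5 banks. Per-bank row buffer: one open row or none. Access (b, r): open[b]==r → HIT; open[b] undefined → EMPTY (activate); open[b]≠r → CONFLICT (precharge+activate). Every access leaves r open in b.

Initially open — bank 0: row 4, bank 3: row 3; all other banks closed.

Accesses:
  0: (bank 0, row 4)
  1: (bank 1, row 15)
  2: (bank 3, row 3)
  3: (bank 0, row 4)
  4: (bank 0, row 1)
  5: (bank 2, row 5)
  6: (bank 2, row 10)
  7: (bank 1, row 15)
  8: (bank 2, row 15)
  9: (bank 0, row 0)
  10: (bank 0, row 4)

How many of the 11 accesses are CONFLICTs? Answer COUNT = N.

0: bank 0 row 4 — prev 4 → HIT
1: bank 1 row 15 — prev None → EMPTY
2: bank 3 row 3 — prev 3 → HIT
3: bank 0 row 4 — prev 4 → HIT
4: bank 0 row 1 — prev 4 → CONFLICT
5: bank 2 row 5 — prev None → EMPTY
6: bank 2 row 10 — prev 5 → CONFLICT
7: bank 1 row 15 — prev 15 → HIT
8: bank 2 row 15 — prev 10 → CONFLICT
9: bank 0 row 0 — prev 1 → CONFLICT
10: bank 0 row 4 — prev 0 → CONFLICT

COUNT = 5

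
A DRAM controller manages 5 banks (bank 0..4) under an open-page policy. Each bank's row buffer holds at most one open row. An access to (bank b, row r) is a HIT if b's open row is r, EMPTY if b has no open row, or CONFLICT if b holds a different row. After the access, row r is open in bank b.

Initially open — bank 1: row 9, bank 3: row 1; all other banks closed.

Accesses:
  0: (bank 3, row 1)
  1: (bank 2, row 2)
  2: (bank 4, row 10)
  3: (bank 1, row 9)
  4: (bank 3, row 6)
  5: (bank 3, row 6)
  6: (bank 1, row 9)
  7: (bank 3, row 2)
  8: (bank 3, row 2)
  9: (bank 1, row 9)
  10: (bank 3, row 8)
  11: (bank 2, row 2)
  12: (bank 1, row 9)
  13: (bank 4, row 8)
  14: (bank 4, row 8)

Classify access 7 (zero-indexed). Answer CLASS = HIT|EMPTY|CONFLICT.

step 0: bank3 1->1 [HIT]
step 1: bank2 None->2 [EMPTY]
step 2: bank4 None->10 [EMPTY]
step 3: bank1 9->9 [HIT]
step 4: bank3 1->6 [CONFLICT]
step 5: bank3 6->6 [HIT]
step 6: bank1 9->9 [HIT]
step 7: bank3 6->2 [CONFLICT]
step 8: bank3 2->2 [HIT]
step 9: bank1 9->9 [HIT]
step 10: bank3 2->8 [CONFLICT]
step 11: bank2 2->2 [HIT]
step 12: bank1 9->9 [HIT]
step 13: bank4 10->8 [CONFLICT]
step 14: bank4 8->8 [HIT]

CLASS = CONFLICT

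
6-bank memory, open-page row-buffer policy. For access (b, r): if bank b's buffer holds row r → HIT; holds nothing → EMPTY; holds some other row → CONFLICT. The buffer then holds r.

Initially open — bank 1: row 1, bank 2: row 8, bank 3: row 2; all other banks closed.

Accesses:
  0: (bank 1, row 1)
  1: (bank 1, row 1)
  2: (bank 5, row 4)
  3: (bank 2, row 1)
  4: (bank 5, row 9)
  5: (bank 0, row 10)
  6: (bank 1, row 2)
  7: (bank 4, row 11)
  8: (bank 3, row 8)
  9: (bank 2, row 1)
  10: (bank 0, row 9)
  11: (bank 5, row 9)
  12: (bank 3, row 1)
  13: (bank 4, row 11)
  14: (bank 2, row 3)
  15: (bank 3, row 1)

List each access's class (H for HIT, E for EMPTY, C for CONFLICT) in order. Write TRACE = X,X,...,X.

TRACE = H,H,E,C,C,E,C,E,C,H,C,H,C,H,C,H

  [0] b1 r1: had r1 ⇒ H
  [1] b1 r1: had r1 ⇒ H
  [2] b5 r4: no row ⇒ E
  [3] b2 r1: had r8 ⇒ C
  [4] b5 r9: had r4 ⇒ C
  [5] b0 r10: no row ⇒ E
  [6] b1 r2: had r1 ⇒ C
  [7] b4 r11: no row ⇒ E
  [8] b3 r8: had r2 ⇒ C
  [9] b2 r1: had r1 ⇒ H
  [10] b0 r9: had r10 ⇒ C
  [11] b5 r9: had r9 ⇒ H
  [12] b3 r1: had r8 ⇒ C
  [13] b4 r11: had r11 ⇒ H
  [14] b2 r3: had r1 ⇒ C
  [15] b3 r1: had r1 ⇒ H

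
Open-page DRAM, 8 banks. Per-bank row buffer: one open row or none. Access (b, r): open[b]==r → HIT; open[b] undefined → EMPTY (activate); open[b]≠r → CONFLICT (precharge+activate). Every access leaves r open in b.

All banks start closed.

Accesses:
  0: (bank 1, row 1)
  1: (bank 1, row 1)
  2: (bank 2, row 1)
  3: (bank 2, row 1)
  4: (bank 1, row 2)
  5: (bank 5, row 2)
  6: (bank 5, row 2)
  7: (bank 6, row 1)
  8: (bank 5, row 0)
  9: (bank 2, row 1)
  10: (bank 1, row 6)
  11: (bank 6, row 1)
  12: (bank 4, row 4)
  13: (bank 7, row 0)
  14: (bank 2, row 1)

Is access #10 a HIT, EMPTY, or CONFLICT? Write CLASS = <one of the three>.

CLASS = CONFLICT

step 0: bank1 None->1 [EMPTY]
step 1: bank1 1->1 [HIT]
step 2: bank2 None->1 [EMPTY]
step 3: bank2 1->1 [HIT]
step 4: bank1 1->2 [CONFLICT]
step 5: bank5 None->2 [EMPTY]
step 6: bank5 2->2 [HIT]
step 7: bank6 None->1 [EMPTY]
step 8: bank5 2->0 [CONFLICT]
step 9: bank2 1->1 [HIT]
step 10: bank1 2->6 [CONFLICT]
step 11: bank6 1->1 [HIT]
step 12: bank4 None->4 [EMPTY]
step 13: bank7 None->0 [EMPTY]
step 14: bank2 1->1 [HIT]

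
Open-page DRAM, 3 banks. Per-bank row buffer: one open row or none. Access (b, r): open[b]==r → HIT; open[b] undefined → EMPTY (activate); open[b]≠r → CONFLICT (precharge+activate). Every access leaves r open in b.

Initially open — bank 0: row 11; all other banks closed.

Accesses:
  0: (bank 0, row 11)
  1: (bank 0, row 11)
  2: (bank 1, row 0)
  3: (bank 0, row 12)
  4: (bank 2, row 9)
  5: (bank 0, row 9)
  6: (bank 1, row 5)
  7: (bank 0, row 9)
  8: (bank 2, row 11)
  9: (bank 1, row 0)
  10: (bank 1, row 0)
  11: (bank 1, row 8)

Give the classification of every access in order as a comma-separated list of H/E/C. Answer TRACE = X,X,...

step 0: bank0 11->11 [HIT]
step 1: bank0 11->11 [HIT]
step 2: bank1 None->0 [EMPTY]
step 3: bank0 11->12 [CONFLICT]
step 4: bank2 None->9 [EMPTY]
step 5: bank0 12->9 [CONFLICT]
step 6: bank1 0->5 [CONFLICT]
step 7: bank0 9->9 [HIT]
step 8: bank2 9->11 [CONFLICT]
step 9: bank1 5->0 [CONFLICT]
step 10: bank1 0->0 [HIT]
step 11: bank1 0->8 [CONFLICT]

TRACE = H,H,E,C,E,C,C,H,C,C,H,C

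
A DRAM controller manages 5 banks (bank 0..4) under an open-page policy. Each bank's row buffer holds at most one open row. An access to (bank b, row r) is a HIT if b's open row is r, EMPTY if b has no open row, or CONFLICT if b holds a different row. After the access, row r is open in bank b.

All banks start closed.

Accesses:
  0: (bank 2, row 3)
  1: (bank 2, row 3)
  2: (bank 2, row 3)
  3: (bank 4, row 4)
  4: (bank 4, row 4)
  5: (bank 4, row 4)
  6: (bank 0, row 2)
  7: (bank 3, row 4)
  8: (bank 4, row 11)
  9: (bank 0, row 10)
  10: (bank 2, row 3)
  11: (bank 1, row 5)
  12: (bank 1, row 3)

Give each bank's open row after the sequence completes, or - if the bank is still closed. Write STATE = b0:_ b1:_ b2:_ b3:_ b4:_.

0: bank 2 row 3 — prev None → EMPTY
1: bank 2 row 3 — prev 3 → HIT
2: bank 2 row 3 — prev 3 → HIT
3: bank 4 row 4 — prev None → EMPTY
4: bank 4 row 4 — prev 4 → HIT
5: bank 4 row 4 — prev 4 → HIT
6: bank 0 row 2 — prev None → EMPTY
7: bank 3 row 4 — prev None → EMPTY
8: bank 4 row 11 — prev 4 → CONFLICT
9: bank 0 row 10 — prev 2 → CONFLICT
10: bank 2 row 3 — prev 3 → HIT
11: bank 1 row 5 — prev None → EMPTY
12: bank 1 row 3 — prev 5 → CONFLICT

STATE = b0:10 b1:3 b2:3 b3:4 b4:11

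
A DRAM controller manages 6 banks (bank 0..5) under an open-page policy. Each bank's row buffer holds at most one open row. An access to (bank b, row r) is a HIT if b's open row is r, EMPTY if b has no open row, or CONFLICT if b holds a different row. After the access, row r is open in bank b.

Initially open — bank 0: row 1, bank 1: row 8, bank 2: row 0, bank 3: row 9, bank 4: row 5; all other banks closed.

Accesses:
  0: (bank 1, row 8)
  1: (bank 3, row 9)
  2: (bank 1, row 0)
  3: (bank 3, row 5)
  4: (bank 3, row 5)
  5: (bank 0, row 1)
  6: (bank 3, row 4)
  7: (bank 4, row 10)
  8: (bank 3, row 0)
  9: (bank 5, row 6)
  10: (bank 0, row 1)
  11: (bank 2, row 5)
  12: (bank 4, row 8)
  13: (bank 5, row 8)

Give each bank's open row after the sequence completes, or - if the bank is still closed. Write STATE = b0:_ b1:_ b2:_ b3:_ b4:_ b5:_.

STATE = b0:1 b1:0 b2:5 b3:0 b4:8 b5:8

step 0: bank1 8->8 [HIT]
step 1: bank3 9->9 [HIT]
step 2: bank1 8->0 [CONFLICT]
step 3: bank3 9->5 [CONFLICT]
step 4: bank3 5->5 [HIT]
step 5: bank0 1->1 [HIT]
step 6: bank3 5->4 [CONFLICT]
step 7: bank4 5->10 [CONFLICT]
step 8: bank3 4->0 [CONFLICT]
step 9: bank5 None->6 [EMPTY]
step 10: bank0 1->1 [HIT]
step 11: bank2 0->5 [CONFLICT]
step 12: bank4 10->8 [CONFLICT]
step 13: bank5 6->8 [CONFLICT]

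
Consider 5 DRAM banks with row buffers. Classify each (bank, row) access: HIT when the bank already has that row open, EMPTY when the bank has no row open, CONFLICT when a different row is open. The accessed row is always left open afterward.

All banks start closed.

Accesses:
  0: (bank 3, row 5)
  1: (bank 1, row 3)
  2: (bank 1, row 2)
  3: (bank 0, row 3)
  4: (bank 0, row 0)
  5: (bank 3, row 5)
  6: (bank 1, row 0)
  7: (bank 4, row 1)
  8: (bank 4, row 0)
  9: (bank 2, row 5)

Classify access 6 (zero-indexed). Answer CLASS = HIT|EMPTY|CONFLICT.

#0 (3,5) E
#1 (1,3) E
#2 (1,2) C  (was 3)
#3 (0,3) E
#4 (0,0) C  (was 3)
#5 (3,5) H  (was 5)
#6 (1,0) C  (was 2)
#7 (4,1) E
#8 (4,0) C  (was 1)
#9 (2,5) E

CLASS = CONFLICT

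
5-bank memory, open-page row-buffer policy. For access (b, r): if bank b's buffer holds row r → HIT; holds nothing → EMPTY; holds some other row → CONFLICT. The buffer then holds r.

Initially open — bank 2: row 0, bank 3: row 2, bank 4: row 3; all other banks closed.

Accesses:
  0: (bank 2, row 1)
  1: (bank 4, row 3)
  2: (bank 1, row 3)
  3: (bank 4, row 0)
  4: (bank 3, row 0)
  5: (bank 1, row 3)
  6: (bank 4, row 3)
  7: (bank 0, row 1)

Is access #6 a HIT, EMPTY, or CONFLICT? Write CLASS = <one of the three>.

CLASS = CONFLICT

step 0: bank2 0->1 [CONFLICT]
step 1: bank4 3->3 [HIT]
step 2: bank1 None->3 [EMPTY]
step 3: bank4 3->0 [CONFLICT]
step 4: bank3 2->0 [CONFLICT]
step 5: bank1 3->3 [HIT]
step 6: bank4 0->3 [CONFLICT]
step 7: bank0 None->1 [EMPTY]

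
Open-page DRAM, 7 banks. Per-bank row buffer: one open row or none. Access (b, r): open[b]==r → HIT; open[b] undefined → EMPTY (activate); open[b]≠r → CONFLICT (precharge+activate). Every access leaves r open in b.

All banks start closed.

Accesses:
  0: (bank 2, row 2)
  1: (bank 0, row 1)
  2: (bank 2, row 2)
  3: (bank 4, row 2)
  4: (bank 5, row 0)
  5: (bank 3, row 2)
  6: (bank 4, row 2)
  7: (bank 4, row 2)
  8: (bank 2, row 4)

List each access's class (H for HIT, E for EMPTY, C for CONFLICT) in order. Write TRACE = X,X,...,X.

TRACE = E,E,H,E,E,E,H,H,C

step 0: bank2 None->2 [EMPTY]
step 1: bank0 None->1 [EMPTY]
step 2: bank2 2->2 [HIT]
step 3: bank4 None->2 [EMPTY]
step 4: bank5 None->0 [EMPTY]
step 5: bank3 None->2 [EMPTY]
step 6: bank4 2->2 [HIT]
step 7: bank4 2->2 [HIT]
step 8: bank2 2->4 [CONFLICT]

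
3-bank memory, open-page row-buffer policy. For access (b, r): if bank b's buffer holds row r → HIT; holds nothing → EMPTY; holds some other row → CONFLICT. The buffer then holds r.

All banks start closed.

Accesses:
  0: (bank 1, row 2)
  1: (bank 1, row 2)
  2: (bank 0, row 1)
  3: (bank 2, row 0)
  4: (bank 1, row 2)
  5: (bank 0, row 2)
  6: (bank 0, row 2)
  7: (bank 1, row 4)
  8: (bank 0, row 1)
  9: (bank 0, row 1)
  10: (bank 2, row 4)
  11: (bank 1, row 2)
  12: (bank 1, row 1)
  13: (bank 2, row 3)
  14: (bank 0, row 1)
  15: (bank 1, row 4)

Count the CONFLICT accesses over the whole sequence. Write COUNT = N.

COUNT = 8

0: bank 1 row 2 — prev None → EMPTY
1: bank 1 row 2 — prev 2 → HIT
2: bank 0 row 1 — prev None → EMPTY
3: bank 2 row 0 — prev None → EMPTY
4: bank 1 row 2 — prev 2 → HIT
5: bank 0 row 2 — prev 1 → CONFLICT
6: bank 0 row 2 — prev 2 → HIT
7: bank 1 row 4 — prev 2 → CONFLICT
8: bank 0 row 1 — prev 2 → CONFLICT
9: bank 0 row 1 — prev 1 → HIT
10: bank 2 row 4 — prev 0 → CONFLICT
11: bank 1 row 2 — prev 4 → CONFLICT
12: bank 1 row 1 — prev 2 → CONFLICT
13: bank 2 row 3 — prev 4 → CONFLICT
14: bank 0 row 1 — prev 1 → HIT
15: bank 1 row 4 — prev 1 → CONFLICT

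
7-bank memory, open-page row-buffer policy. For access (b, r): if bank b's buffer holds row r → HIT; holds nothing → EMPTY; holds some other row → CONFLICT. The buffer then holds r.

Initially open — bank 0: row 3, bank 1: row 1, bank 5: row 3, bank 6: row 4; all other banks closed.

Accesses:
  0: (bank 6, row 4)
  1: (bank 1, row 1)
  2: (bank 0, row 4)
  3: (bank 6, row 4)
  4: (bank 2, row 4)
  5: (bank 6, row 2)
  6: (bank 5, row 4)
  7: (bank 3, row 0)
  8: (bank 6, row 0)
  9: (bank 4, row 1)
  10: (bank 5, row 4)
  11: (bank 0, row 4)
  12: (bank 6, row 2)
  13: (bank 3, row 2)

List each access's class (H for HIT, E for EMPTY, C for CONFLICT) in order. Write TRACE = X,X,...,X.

TRACE = H,H,C,H,E,C,C,E,C,E,H,H,C,C

0: bank 6 row 4 — prev 4 → HIT
1: bank 1 row 1 — prev 1 → HIT
2: bank 0 row 4 — prev 3 → CONFLICT
3: bank 6 row 4 — prev 4 → HIT
4: bank 2 row 4 — prev None → EMPTY
5: bank 6 row 2 — prev 4 → CONFLICT
6: bank 5 row 4 — prev 3 → CONFLICT
7: bank 3 row 0 — prev None → EMPTY
8: bank 6 row 0 — prev 2 → CONFLICT
9: bank 4 row 1 — prev None → EMPTY
10: bank 5 row 4 — prev 4 → HIT
11: bank 0 row 4 — prev 4 → HIT
12: bank 6 row 2 — prev 0 → CONFLICT
13: bank 3 row 2 — prev 0 → CONFLICT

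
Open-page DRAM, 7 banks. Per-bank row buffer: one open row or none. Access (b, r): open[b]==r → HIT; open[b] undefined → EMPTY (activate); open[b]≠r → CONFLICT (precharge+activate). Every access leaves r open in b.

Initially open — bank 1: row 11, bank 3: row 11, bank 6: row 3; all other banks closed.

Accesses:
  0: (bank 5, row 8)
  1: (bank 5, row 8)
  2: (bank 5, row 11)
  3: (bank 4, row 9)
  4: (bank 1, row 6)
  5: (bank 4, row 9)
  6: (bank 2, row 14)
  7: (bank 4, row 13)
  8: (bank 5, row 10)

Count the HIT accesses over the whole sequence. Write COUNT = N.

COUNT = 2

  [0] b5 r8: no row ⇒ E
  [1] b5 r8: had r8 ⇒ H
  [2] b5 r11: had r8 ⇒ C
  [3] b4 r9: no row ⇒ E
  [4] b1 r6: had r11 ⇒ C
  [5] b4 r9: had r9 ⇒ H
  [6] b2 r14: no row ⇒ E
  [7] b4 r13: had r9 ⇒ C
  [8] b5 r10: had r11 ⇒ C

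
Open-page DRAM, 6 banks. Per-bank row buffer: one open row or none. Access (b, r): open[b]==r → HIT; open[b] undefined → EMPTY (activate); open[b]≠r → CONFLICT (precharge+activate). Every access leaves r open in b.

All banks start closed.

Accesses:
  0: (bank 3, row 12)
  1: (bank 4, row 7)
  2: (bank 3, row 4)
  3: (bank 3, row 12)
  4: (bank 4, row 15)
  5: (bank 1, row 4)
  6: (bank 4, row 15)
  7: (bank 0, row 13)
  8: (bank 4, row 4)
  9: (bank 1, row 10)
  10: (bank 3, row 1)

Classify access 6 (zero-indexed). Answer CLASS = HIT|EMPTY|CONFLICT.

#0 (3,12) E
#1 (4,7) E
#2 (3,4) C  (was 12)
#3 (3,12) C  (was 4)
#4 (4,15) C  (was 7)
#5 (1,4) E
#6 (4,15) H  (was 15)
#7 (0,13) E
#8 (4,4) C  (was 15)
#9 (1,10) C  (was 4)
#10 (3,1) C  (was 12)

CLASS = HIT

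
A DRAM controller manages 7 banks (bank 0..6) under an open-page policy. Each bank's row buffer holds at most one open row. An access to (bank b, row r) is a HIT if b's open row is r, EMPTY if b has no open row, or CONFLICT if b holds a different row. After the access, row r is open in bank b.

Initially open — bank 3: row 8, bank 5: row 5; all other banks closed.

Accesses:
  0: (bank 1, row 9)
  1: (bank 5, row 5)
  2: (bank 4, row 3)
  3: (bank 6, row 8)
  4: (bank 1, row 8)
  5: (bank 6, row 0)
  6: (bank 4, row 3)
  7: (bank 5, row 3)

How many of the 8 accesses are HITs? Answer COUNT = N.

#0 (1,9) E
#1 (5,5) H  (was 5)
#2 (4,3) E
#3 (6,8) E
#4 (1,8) C  (was 9)
#5 (6,0) C  (was 8)
#6 (4,3) H  (was 3)
#7 (5,3) C  (was 5)

COUNT = 2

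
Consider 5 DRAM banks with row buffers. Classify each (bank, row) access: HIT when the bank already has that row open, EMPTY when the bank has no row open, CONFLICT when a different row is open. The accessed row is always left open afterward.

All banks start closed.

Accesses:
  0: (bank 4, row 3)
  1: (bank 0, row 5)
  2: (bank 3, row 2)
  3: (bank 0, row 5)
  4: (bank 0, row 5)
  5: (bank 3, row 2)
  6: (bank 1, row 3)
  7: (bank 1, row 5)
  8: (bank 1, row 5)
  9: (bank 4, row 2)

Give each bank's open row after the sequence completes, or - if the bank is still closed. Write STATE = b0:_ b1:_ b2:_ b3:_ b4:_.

step 0: bank4 None->3 [EMPTY]
step 1: bank0 None->5 [EMPTY]
step 2: bank3 None->2 [EMPTY]
step 3: bank0 5->5 [HIT]
step 4: bank0 5->5 [HIT]
step 5: bank3 2->2 [HIT]
step 6: bank1 None->3 [EMPTY]
step 7: bank1 3->5 [CONFLICT]
step 8: bank1 5->5 [HIT]
step 9: bank4 3->2 [CONFLICT]

STATE = b0:5 b1:5 b2:- b3:2 b4:2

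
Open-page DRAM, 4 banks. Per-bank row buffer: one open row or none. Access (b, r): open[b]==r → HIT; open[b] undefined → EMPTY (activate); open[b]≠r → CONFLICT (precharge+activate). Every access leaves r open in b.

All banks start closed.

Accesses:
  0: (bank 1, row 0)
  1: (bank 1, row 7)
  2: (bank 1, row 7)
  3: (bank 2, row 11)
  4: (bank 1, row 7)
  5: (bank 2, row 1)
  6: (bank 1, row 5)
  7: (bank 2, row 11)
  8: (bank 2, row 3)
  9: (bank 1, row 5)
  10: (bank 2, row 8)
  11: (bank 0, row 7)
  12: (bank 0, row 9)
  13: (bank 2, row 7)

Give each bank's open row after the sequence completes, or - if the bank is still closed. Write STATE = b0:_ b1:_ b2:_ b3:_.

#0 (1,0) E
#1 (1,7) C  (was 0)
#2 (1,7) H  (was 7)
#3 (2,11) E
#4 (1,7) H  (was 7)
#5 (2,1) C  (was 11)
#6 (1,5) C  (was 7)
#7 (2,11) C  (was 1)
#8 (2,3) C  (was 11)
#9 (1,5) H  (was 5)
#10 (2,8) C  (was 3)
#11 (0,7) E
#12 (0,9) C  (was 7)
#13 (2,7) C  (was 8)

STATE = b0:9 b1:5 b2:7 b3:-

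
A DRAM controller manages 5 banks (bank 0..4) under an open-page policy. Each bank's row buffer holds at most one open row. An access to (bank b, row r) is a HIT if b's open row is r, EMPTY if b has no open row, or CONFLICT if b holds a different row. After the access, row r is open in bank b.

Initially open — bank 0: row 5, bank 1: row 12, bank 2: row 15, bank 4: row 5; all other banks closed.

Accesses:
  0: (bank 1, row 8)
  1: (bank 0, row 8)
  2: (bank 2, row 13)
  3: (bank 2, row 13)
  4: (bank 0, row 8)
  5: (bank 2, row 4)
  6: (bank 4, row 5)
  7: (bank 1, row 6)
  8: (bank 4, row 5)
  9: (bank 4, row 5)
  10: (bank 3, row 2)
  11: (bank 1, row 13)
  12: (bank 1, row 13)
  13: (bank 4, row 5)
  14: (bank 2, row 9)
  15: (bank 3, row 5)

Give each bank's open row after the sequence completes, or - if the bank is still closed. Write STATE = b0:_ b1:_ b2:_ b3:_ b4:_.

STATE = b0:8 b1:13 b2:9 b3:5 b4:5

#0 (1,8) C  (was 12)
#1 (0,8) C  (was 5)
#2 (2,13) C  (was 15)
#3 (2,13) H  (was 13)
#4 (0,8) H  (was 8)
#5 (2,4) C  (was 13)
#6 (4,5) H  (was 5)
#7 (1,6) C  (was 8)
#8 (4,5) H  (was 5)
#9 (4,5) H  (was 5)
#10 (3,2) E
#11 (1,13) C  (was 6)
#12 (1,13) H  (was 13)
#13 (4,5) H  (was 5)
#14 (2,9) C  (was 4)
#15 (3,5) C  (was 2)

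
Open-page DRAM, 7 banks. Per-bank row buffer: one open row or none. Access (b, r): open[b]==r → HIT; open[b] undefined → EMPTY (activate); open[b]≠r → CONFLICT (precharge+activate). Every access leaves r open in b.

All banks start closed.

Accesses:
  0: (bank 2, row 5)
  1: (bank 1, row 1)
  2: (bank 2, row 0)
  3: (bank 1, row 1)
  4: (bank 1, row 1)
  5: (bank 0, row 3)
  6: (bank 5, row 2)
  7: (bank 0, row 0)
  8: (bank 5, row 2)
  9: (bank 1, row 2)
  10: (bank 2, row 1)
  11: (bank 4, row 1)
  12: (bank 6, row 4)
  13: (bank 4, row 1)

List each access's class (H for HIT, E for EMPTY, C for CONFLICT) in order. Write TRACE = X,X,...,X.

TRACE = E,E,C,H,H,E,E,C,H,C,C,E,E,H

0: bank 2 row 5 — prev None → EMPTY
1: bank 1 row 1 — prev None → EMPTY
2: bank 2 row 0 — prev 5 → CONFLICT
3: bank 1 row 1 — prev 1 → HIT
4: bank 1 row 1 — prev 1 → HIT
5: bank 0 row 3 — prev None → EMPTY
6: bank 5 row 2 — prev None → EMPTY
7: bank 0 row 0 — prev 3 → CONFLICT
8: bank 5 row 2 — prev 2 → HIT
9: bank 1 row 2 — prev 1 → CONFLICT
10: bank 2 row 1 — prev 0 → CONFLICT
11: bank 4 row 1 — prev None → EMPTY
12: bank 6 row 4 — prev None → EMPTY
13: bank 4 row 1 — prev 1 → HIT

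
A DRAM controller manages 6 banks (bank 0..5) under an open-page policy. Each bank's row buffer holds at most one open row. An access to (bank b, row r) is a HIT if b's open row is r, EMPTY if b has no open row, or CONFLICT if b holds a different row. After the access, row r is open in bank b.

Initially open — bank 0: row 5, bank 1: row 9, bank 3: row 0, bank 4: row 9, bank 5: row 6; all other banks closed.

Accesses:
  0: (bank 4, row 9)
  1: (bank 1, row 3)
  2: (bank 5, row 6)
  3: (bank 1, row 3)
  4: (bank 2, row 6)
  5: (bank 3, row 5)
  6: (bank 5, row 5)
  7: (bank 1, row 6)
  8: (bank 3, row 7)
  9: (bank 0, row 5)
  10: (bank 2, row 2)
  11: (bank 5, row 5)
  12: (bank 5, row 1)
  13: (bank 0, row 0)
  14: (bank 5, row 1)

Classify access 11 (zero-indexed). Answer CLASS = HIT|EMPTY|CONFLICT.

  [0] b4 r9: had r9 ⇒ H
  [1] b1 r3: had r9 ⇒ C
  [2] b5 r6: had r6 ⇒ H
  [3] b1 r3: had r3 ⇒ H
  [4] b2 r6: no row ⇒ E
  [5] b3 r5: had r0 ⇒ C
  [6] b5 r5: had r6 ⇒ C
  [7] b1 r6: had r3 ⇒ C
  [8] b3 r7: had r5 ⇒ C
  [9] b0 r5: had r5 ⇒ H
  [10] b2 r2: had r6 ⇒ C
  [11] b5 r5: had r5 ⇒ H
  [12] b5 r1: had r5 ⇒ C
  [13] b0 r0: had r5 ⇒ C
  [14] b5 r1: had r1 ⇒ H

CLASS = HIT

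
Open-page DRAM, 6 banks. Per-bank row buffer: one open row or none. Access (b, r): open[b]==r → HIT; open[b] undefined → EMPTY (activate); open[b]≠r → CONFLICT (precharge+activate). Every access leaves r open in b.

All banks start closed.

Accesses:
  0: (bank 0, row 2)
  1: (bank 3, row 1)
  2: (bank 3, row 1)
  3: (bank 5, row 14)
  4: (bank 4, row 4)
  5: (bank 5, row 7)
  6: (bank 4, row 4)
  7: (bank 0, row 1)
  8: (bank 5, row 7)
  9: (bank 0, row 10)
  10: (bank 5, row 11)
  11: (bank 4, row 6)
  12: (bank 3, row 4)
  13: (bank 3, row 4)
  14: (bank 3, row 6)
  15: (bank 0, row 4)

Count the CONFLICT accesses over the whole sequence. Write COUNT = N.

#0 (0,2) E
#1 (3,1) E
#2 (3,1) H  (was 1)
#3 (5,14) E
#4 (4,4) E
#5 (5,7) C  (was 14)
#6 (4,4) H  (was 4)
#7 (0,1) C  (was 2)
#8 (5,7) H  (was 7)
#9 (0,10) C  (was 1)
#10 (5,11) C  (was 7)
#11 (4,6) C  (was 4)
#12 (3,4) C  (was 1)
#13 (3,4) H  (was 4)
#14 (3,6) C  (was 4)
#15 (0,4) C  (was 10)

COUNT = 8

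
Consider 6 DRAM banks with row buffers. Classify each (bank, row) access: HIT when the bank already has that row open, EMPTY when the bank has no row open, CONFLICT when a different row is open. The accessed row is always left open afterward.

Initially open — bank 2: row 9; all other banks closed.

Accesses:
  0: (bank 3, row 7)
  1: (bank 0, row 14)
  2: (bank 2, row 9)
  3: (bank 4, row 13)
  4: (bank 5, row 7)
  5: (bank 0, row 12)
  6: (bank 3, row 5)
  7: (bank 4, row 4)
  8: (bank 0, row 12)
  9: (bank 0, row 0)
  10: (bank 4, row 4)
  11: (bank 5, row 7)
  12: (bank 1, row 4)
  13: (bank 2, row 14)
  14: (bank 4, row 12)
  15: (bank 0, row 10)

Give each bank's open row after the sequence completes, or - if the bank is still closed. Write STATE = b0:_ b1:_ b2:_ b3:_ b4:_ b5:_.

  [0] b3 r7: no row ⇒ E
  [1] b0 r14: no row ⇒ E
  [2] b2 r9: had r9 ⇒ H
  [3] b4 r13: no row ⇒ E
  [4] b5 r7: no row ⇒ E
  [5] b0 r12: had r14 ⇒ C
  [6] b3 r5: had r7 ⇒ C
  [7] b4 r4: had r13 ⇒ C
  [8] b0 r12: had r12 ⇒ H
  [9] b0 r0: had r12 ⇒ C
  [10] b4 r4: had r4 ⇒ H
  [11] b5 r7: had r7 ⇒ H
  [12] b1 r4: no row ⇒ E
  [13] b2 r14: had r9 ⇒ C
  [14] b4 r12: had r4 ⇒ C
  [15] b0 r10: had r0 ⇒ C

STATE = b0:10 b1:4 b2:14 b3:5 b4:12 b5:7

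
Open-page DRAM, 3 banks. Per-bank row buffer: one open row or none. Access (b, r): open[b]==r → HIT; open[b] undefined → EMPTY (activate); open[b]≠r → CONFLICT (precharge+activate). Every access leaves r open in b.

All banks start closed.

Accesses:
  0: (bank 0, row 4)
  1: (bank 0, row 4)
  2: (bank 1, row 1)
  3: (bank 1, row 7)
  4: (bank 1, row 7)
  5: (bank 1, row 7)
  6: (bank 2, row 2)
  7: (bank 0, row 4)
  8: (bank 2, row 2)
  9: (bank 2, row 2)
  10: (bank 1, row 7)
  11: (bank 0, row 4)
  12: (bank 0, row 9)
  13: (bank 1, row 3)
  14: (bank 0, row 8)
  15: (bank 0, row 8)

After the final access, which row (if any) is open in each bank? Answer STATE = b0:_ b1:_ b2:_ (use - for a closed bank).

  [0] b0 r4: no row ⇒ E
  [1] b0 r4: had r4 ⇒ H
  [2] b1 r1: no row ⇒ E
  [3] b1 r7: had r1 ⇒ C
  [4] b1 r7: had r7 ⇒ H
  [5] b1 r7: had r7 ⇒ H
  [6] b2 r2: no row ⇒ E
  [7] b0 r4: had r4 ⇒ H
  [8] b2 r2: had r2 ⇒ H
  [9] b2 r2: had r2 ⇒ H
  [10] b1 r7: had r7 ⇒ H
  [11] b0 r4: had r4 ⇒ H
  [12] b0 r9: had r4 ⇒ C
  [13] b1 r3: had r7 ⇒ C
  [14] b0 r8: had r9 ⇒ C
  [15] b0 r8: had r8 ⇒ H

STATE = b0:8 b1:3 b2:2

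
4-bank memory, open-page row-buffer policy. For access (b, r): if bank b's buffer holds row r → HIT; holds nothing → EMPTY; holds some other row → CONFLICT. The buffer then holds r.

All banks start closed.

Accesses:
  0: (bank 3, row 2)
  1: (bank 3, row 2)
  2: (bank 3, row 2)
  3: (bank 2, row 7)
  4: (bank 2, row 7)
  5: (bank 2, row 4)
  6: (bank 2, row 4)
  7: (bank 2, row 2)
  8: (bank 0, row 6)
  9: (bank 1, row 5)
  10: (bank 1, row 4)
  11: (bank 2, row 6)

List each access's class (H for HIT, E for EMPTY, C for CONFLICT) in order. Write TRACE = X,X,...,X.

step 0: bank3 None->2 [EMPTY]
step 1: bank3 2->2 [HIT]
step 2: bank3 2->2 [HIT]
step 3: bank2 None->7 [EMPTY]
step 4: bank2 7->7 [HIT]
step 5: bank2 7->4 [CONFLICT]
step 6: bank2 4->4 [HIT]
step 7: bank2 4->2 [CONFLICT]
step 8: bank0 None->6 [EMPTY]
step 9: bank1 None->5 [EMPTY]
step 10: bank1 5->4 [CONFLICT]
step 11: bank2 2->6 [CONFLICT]

TRACE = E,H,H,E,H,C,H,C,E,E,C,C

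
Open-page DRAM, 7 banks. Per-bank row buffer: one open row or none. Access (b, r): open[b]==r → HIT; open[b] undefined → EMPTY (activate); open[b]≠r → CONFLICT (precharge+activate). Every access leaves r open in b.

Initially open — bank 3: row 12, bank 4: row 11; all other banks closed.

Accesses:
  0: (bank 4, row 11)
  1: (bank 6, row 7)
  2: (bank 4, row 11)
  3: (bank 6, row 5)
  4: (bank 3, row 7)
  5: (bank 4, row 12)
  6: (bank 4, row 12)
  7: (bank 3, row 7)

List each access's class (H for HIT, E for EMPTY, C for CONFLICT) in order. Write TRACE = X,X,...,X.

TRACE = H,E,H,C,C,C,H,H

  [0] b4 r11: had r11 ⇒ H
  [1] b6 r7: no row ⇒ E
  [2] b4 r11: had r11 ⇒ H
  [3] b6 r5: had r7 ⇒ C
  [4] b3 r7: had r12 ⇒ C
  [5] b4 r12: had r11 ⇒ C
  [6] b4 r12: had r12 ⇒ H
  [7] b3 r7: had r7 ⇒ H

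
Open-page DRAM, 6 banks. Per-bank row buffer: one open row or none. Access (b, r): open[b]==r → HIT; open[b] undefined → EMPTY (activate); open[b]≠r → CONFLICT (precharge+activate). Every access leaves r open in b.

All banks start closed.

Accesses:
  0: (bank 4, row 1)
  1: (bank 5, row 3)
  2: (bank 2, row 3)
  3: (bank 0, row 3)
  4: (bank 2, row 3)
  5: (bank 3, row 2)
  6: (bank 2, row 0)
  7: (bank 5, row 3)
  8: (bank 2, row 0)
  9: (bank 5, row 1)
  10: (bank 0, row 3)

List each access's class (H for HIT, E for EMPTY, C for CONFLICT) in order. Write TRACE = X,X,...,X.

#0 (4,1) E
#1 (5,3) E
#2 (2,3) E
#3 (0,3) E
#4 (2,3) H  (was 3)
#5 (3,2) E
#6 (2,0) C  (was 3)
#7 (5,3) H  (was 3)
#8 (2,0) H  (was 0)
#9 (5,1) C  (was 3)
#10 (0,3) H  (was 3)

TRACE = E,E,E,E,H,E,C,H,H,C,H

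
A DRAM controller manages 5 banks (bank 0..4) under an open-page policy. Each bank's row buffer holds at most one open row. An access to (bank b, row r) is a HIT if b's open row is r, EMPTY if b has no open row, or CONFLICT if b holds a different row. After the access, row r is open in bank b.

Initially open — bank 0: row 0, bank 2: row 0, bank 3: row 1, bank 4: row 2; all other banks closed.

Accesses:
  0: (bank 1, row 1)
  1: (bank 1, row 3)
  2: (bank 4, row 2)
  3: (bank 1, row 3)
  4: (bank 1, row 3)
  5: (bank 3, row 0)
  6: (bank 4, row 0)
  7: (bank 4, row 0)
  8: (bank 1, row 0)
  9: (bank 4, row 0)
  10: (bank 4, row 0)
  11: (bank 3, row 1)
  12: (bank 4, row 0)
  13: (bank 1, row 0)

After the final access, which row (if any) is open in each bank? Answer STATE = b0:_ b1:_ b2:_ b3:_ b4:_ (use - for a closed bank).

0: bank 1 row 1 — prev None → EMPTY
1: bank 1 row 3 — prev 1 → CONFLICT
2: bank 4 row 2 — prev 2 → HIT
3: bank 1 row 3 — prev 3 → HIT
4: bank 1 row 3 — prev 3 → HIT
5: bank 3 row 0 — prev 1 → CONFLICT
6: bank 4 row 0 — prev 2 → CONFLICT
7: bank 4 row 0 — prev 0 → HIT
8: bank 1 row 0 — prev 3 → CONFLICT
9: bank 4 row 0 — prev 0 → HIT
10: bank 4 row 0 — prev 0 → HIT
11: bank 3 row 1 — prev 0 → CONFLICT
12: bank 4 row 0 — prev 0 → HIT
13: bank 1 row 0 — prev 0 → HIT

STATE = b0:0 b1:0 b2:0 b3:1 b4:0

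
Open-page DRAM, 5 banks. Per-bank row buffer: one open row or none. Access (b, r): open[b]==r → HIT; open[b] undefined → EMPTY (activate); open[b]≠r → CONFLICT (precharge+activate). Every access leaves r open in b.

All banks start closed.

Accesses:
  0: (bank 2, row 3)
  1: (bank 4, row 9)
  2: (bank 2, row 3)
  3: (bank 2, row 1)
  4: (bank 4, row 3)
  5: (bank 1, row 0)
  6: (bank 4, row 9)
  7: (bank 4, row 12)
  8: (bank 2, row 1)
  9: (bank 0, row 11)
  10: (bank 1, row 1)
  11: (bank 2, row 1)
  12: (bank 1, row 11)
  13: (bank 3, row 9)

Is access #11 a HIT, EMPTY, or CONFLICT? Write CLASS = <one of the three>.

CLASS = HIT

step 0: bank2 None->3 [EMPTY]
step 1: bank4 None->9 [EMPTY]
step 2: bank2 3->3 [HIT]
step 3: bank2 3->1 [CONFLICT]
step 4: bank4 9->3 [CONFLICT]
step 5: bank1 None->0 [EMPTY]
step 6: bank4 3->9 [CONFLICT]
step 7: bank4 9->12 [CONFLICT]
step 8: bank2 1->1 [HIT]
step 9: bank0 None->11 [EMPTY]
step 10: bank1 0->1 [CONFLICT]
step 11: bank2 1->1 [HIT]
step 12: bank1 1->11 [CONFLICT]
step 13: bank3 None->9 [EMPTY]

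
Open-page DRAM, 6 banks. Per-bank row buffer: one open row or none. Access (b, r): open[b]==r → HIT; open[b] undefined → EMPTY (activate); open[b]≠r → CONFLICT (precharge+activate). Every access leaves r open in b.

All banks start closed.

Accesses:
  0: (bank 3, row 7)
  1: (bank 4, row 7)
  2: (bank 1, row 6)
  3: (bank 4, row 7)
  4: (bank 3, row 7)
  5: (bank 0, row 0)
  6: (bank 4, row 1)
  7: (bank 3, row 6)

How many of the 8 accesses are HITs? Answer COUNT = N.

COUNT = 2

0: bank 3 row 7 — prev None → EMPTY
1: bank 4 row 7 — prev None → EMPTY
2: bank 1 row 6 — prev None → EMPTY
3: bank 4 row 7 — prev 7 → HIT
4: bank 3 row 7 — prev 7 → HIT
5: bank 0 row 0 — prev None → EMPTY
6: bank 4 row 1 — prev 7 → CONFLICT
7: bank 3 row 6 — prev 7 → CONFLICT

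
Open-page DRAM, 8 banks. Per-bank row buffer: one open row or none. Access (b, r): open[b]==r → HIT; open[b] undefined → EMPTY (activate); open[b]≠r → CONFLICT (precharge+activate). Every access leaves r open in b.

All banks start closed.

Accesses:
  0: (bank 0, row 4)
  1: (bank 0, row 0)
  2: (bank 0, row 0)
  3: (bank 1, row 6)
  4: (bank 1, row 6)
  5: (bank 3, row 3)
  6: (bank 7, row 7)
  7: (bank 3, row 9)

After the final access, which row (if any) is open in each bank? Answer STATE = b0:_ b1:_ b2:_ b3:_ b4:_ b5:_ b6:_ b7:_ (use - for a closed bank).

  [0] b0 r4: no row ⇒ E
  [1] b0 r0: had r4 ⇒ C
  [2] b0 r0: had r0 ⇒ H
  [3] b1 r6: no row ⇒ E
  [4] b1 r6: had r6 ⇒ H
  [5] b3 r3: no row ⇒ E
  [6] b7 r7: no row ⇒ E
  [7] b3 r9: had r3 ⇒ C

STATE = b0:0 b1:6 b2:- b3:9 b4:- b5:- b6:- b7:7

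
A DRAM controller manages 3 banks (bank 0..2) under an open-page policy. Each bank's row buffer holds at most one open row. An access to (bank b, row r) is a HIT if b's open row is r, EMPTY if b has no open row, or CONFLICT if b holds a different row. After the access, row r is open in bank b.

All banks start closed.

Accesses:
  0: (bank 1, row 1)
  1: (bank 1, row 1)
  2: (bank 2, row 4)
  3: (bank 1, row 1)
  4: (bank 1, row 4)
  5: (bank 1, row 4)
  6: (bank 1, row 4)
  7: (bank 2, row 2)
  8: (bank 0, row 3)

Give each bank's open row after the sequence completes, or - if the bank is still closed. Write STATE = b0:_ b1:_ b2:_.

#0 (1,1) E
#1 (1,1) H  (was 1)
#2 (2,4) E
#3 (1,1) H  (was 1)
#4 (1,4) C  (was 1)
#5 (1,4) H  (was 4)
#6 (1,4) H  (was 4)
#7 (2,2) C  (was 4)
#8 (0,3) E

STATE = b0:3 b1:4 b2:2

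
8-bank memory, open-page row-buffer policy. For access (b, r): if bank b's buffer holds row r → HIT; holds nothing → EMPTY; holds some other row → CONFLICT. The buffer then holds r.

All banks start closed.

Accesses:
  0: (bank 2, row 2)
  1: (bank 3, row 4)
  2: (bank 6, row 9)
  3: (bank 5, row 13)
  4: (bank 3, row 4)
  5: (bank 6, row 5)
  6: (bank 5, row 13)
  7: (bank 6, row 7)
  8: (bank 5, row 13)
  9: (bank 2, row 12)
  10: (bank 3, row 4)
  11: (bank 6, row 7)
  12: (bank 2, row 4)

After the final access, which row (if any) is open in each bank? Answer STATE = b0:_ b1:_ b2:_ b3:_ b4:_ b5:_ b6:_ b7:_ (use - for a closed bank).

STATE = b0:- b1:- b2:4 b3:4 b4:- b5:13 b6:7 b7:-

  [0] b2 r2: no row ⇒ E
  [1] b3 r4: no row ⇒ E
  [2] b6 r9: no row ⇒ E
  [3] b5 r13: no row ⇒ E
  [4] b3 r4: had r4 ⇒ H
  [5] b6 r5: had r9 ⇒ C
  [6] b5 r13: had r13 ⇒ H
  [7] b6 r7: had r5 ⇒ C
  [8] b5 r13: had r13 ⇒ H
  [9] b2 r12: had r2 ⇒ C
  [10] b3 r4: had r4 ⇒ H
  [11] b6 r7: had r7 ⇒ H
  [12] b2 r4: had r12 ⇒ C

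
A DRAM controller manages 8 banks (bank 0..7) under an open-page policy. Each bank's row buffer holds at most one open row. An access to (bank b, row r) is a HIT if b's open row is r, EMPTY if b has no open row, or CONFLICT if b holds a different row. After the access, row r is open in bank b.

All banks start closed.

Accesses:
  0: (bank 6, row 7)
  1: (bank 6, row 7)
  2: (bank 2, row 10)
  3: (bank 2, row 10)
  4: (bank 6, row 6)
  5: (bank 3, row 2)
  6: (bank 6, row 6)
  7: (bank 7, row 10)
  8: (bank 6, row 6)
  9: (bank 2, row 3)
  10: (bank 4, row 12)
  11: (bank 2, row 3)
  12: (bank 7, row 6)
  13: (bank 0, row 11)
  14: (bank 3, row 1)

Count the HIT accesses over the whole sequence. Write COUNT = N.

COUNT = 5

0: bank 6 row 7 — prev None → EMPTY
1: bank 6 row 7 — prev 7 → HIT
2: bank 2 row 10 — prev None → EMPTY
3: bank 2 row 10 — prev 10 → HIT
4: bank 6 row 6 — prev 7 → CONFLICT
5: bank 3 row 2 — prev None → EMPTY
6: bank 6 row 6 — prev 6 → HIT
7: bank 7 row 10 — prev None → EMPTY
8: bank 6 row 6 — prev 6 → HIT
9: bank 2 row 3 — prev 10 → CONFLICT
10: bank 4 row 12 — prev None → EMPTY
11: bank 2 row 3 — prev 3 → HIT
12: bank 7 row 6 — prev 10 → CONFLICT
13: bank 0 row 11 — prev None → EMPTY
14: bank 3 row 1 — prev 2 → CONFLICT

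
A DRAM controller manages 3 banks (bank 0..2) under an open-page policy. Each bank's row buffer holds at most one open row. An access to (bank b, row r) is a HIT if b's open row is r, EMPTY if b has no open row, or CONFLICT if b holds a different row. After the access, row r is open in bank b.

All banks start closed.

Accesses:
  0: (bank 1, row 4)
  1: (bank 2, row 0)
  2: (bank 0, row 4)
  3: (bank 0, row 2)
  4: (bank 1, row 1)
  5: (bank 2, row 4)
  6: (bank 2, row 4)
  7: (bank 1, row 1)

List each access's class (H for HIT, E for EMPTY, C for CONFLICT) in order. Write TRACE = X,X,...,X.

step 0: bank1 None->4 [EMPTY]
step 1: bank2 None->0 [EMPTY]
step 2: bank0 None->4 [EMPTY]
step 3: bank0 4->2 [CONFLICT]
step 4: bank1 4->1 [CONFLICT]
step 5: bank2 0->4 [CONFLICT]
step 6: bank2 4->4 [HIT]
step 7: bank1 1->1 [HIT]

TRACE = E,E,E,C,C,C,H,H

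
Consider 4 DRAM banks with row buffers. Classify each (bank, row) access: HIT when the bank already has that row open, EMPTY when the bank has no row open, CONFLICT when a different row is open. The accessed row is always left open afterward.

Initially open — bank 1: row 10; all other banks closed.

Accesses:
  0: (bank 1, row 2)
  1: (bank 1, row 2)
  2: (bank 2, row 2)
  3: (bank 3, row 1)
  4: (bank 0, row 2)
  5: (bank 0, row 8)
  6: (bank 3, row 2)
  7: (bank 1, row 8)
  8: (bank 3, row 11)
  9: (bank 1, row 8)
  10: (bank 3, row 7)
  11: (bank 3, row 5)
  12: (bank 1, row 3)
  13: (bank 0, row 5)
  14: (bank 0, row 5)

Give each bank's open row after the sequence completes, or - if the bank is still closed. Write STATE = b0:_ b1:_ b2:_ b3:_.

#0 (1,2) C  (was 10)
#1 (1,2) H  (was 2)
#2 (2,2) E
#3 (3,1) E
#4 (0,2) E
#5 (0,8) C  (was 2)
#6 (3,2) C  (was 1)
#7 (1,8) C  (was 2)
#8 (3,11) C  (was 2)
#9 (1,8) H  (was 8)
#10 (3,7) C  (was 11)
#11 (3,5) C  (was 7)
#12 (1,3) C  (was 8)
#13 (0,5) C  (was 8)
#14 (0,5) H  (was 5)

STATE = b0:5 b1:3 b2:2 b3:5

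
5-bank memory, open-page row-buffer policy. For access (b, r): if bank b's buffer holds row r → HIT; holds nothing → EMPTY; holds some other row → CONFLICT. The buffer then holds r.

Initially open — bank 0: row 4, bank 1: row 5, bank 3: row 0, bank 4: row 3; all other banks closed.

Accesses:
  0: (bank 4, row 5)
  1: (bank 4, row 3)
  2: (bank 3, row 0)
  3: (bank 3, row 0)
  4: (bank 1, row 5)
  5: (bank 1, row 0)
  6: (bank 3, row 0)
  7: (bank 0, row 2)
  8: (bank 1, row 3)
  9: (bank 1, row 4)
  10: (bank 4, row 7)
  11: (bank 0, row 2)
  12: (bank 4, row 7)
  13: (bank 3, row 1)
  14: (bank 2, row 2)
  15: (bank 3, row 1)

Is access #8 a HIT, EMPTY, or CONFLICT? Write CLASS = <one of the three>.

step 0: bank4 3->5 [CONFLICT]
step 1: bank4 5->3 [CONFLICT]
step 2: bank3 0->0 [HIT]
step 3: bank3 0->0 [HIT]
step 4: bank1 5->5 [HIT]
step 5: bank1 5->0 [CONFLICT]
step 6: bank3 0->0 [HIT]
step 7: bank0 4->2 [CONFLICT]
step 8: bank1 0->3 [CONFLICT]
step 9: bank1 3->4 [CONFLICT]
step 10: bank4 3->7 [CONFLICT]
step 11: bank0 2->2 [HIT]
step 12: bank4 7->7 [HIT]
step 13: bank3 0->1 [CONFLICT]
step 14: bank2 None->2 [EMPTY]
step 15: bank3 1->1 [HIT]

CLASS = CONFLICT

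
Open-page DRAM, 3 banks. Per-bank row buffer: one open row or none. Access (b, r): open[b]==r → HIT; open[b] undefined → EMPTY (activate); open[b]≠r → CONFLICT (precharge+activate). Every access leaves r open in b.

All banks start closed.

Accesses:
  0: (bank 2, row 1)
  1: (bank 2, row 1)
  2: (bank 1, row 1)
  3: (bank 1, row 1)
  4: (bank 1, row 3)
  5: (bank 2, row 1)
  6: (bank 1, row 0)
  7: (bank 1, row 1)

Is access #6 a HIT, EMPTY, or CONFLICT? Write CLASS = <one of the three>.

CLASS = CONFLICT

#0 (2,1) E
#1 (2,1) H  (was 1)
#2 (1,1) E
#3 (1,1) H  (was 1)
#4 (1,3) C  (was 1)
#5 (2,1) H  (was 1)
#6 (1,0) C  (was 3)
#7 (1,1) C  (was 0)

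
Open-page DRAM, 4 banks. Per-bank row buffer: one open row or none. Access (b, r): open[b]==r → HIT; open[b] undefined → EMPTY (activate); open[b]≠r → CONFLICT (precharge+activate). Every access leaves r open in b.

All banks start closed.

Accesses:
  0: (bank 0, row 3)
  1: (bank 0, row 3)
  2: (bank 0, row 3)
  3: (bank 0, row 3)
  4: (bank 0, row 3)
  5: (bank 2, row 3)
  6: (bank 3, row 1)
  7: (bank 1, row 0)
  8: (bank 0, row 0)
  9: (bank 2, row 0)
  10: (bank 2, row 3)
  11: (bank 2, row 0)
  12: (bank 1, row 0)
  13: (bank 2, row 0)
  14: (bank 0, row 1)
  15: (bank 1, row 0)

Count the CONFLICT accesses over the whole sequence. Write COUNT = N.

COUNT = 5

#0 (0,3) E
#1 (0,3) H  (was 3)
#2 (0,3) H  (was 3)
#3 (0,3) H  (was 3)
#4 (0,3) H  (was 3)
#5 (2,3) E
#6 (3,1) E
#7 (1,0) E
#8 (0,0) C  (was 3)
#9 (2,0) C  (was 3)
#10 (2,3) C  (was 0)
#11 (2,0) C  (was 3)
#12 (1,0) H  (was 0)
#13 (2,0) H  (was 0)
#14 (0,1) C  (was 0)
#15 (1,0) H  (was 0)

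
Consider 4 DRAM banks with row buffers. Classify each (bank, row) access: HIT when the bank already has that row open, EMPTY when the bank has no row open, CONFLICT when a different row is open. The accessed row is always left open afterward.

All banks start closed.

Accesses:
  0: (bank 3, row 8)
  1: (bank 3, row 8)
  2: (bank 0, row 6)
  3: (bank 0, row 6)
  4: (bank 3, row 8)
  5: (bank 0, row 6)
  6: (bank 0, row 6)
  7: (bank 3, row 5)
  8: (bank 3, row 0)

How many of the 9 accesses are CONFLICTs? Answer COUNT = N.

COUNT = 2

#0 (3,8) E
#1 (3,8) H  (was 8)
#2 (0,6) E
#3 (0,6) H  (was 6)
#4 (3,8) H  (was 8)
#5 (0,6) H  (was 6)
#6 (0,6) H  (was 6)
#7 (3,5) C  (was 8)
#8 (3,0) C  (was 5)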